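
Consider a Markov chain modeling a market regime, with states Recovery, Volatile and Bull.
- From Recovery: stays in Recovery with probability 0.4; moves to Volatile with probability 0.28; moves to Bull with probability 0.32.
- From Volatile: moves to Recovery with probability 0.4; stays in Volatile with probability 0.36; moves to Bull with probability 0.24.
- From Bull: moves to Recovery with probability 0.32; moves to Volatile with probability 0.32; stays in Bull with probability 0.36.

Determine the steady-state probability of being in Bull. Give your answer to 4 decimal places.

0.3069

Let the stationary distribution be π with π = πP and π_1 + π_2 + π_3 = 1.
π_1 = 0.4·π_1 + 0.4·π_2 + 0.32·π_3
π_2 = 0.28·π_1 + 0.36·π_2 + 0.32·π_3
Solving with the normalization constraint gives π = (0.3755, 0.3177, 0.3069).
So the stationary probability of Bull is 0.3069.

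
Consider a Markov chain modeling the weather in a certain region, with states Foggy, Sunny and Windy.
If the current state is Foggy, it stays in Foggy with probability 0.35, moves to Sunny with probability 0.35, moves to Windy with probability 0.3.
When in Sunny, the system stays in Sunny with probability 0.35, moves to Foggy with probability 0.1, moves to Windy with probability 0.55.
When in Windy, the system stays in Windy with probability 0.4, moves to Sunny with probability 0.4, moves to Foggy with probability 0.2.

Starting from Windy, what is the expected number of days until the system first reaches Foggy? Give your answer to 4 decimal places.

6.1765

Let t(s) be the expected number of days to first reach Foggy from state s, with t(Foggy) = 0. Conditioning on the first day:
t(Sunny) = 1 + 0.35·t(Sunny) + 0.55·t(Windy)
t(Windy) = 1 + 0.4·t(Sunny) + 0.4·t(Windy)
Solving: t(Sunny) = 6.7647, t(Windy) = 6.1765.
Expected days from Windy to Foggy: 6.1765.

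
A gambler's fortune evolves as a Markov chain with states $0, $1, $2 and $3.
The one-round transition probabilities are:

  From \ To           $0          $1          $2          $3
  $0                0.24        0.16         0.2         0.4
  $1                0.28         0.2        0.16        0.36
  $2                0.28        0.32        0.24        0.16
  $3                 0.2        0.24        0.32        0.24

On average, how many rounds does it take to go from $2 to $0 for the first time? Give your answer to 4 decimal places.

3.8255

Let t(s) be the expected number of rounds to first reach $0 from state s, with t($0) = 0. Conditioning on the first round:
t($1) = 1 + 0.2·t($1) + 0.16·t($2) + 0.36·t($3)
t($2) = 1 + 0.32·t($1) + 0.24·t($2) + 0.16·t($3)
t($3) = 1 + 0.24·t($1) + 0.32·t($2) + 0.24·t($3)
Solving: t($1) = 3.8839, t($2) = 3.8255, t($3) = 4.1530.
Expected rounds from $2 to $0: 3.8255.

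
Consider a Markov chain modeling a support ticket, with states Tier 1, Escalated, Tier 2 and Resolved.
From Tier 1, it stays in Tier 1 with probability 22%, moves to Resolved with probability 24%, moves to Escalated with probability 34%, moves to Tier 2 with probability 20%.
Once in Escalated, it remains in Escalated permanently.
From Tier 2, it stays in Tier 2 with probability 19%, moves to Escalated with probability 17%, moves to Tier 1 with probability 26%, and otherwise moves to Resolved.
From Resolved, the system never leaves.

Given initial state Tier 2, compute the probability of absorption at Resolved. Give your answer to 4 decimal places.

0.6188

Let h(s) be the probability of absorption at Resolved starting from transient state s. Then h(Resolved) = 1 and h(Escalated) = 0. By first-step analysis:
h(Tier 1) = 0.22·h(Tier 1) + 0.34·0 + 0.2·h(Tier 2) + 0.24·1
h(Tier 2) = 0.26·h(Tier 1) + 0.17·0 + 0.19·h(Tier 2) + 0.38·1
Solving: h(Tier 1) = 0.4664, h(Tier 2) = 0.6188.
Starting from Tier 2, the probability is 0.6188.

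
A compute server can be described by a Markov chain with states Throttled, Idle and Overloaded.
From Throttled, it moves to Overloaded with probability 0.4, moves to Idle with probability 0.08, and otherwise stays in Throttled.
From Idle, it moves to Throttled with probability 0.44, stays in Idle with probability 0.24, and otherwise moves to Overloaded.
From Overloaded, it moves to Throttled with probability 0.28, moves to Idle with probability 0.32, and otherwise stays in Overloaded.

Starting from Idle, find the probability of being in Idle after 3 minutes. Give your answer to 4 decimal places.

0.2026

Propagate the distribution vector 3 minutes from Idle.
After 0 minutes: (0.0000, 1.0000, 0.0000)
After 1 minute: (0.4400, 0.2400, 0.3200)
After 2 minutes: (0.4240, 0.1952, 0.3808)
After 3 minutes: (0.4130, 0.2026, 0.3844)
P(in Idle after 3 minutes) = 0.2026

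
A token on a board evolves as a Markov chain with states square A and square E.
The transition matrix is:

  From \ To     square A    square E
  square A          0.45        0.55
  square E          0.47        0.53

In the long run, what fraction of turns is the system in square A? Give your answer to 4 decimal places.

0.4608

Let the stationary distribution be π with π = πP and π_1 + π_2 = 1.
π_1 = 0.45·π_1 + 0.47·π_2
Solving with the normalization constraint gives π = (0.4608, 0.5392).
So the stationary probability of square A is 0.4608.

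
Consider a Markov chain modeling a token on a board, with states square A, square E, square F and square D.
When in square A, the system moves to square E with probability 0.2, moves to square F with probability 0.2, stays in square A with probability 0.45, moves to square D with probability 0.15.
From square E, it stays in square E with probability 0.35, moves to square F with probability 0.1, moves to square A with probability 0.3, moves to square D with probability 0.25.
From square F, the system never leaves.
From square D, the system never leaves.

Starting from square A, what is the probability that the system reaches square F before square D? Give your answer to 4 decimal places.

Let h(s) be the probability of absorption at square F starting from transient state s. Then h(square F) = 1 and h(square D) = 0. By first-step analysis:
h(square A) = 0.45·h(square A) + 0.2·h(square E) + 0.2·1 + 0.15·0
h(square E) = 0.3·h(square A) + 0.35·h(square E) + 0.1·1 + 0.25·0
Solving: h(square A) = 0.5042, h(square E) = 0.3866.
Starting from square A, the probability is 0.5042.

0.5042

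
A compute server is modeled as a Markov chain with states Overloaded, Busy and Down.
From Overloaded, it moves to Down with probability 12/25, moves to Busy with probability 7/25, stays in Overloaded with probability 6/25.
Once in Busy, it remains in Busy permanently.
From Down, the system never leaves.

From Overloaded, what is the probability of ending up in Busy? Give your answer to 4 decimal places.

0.3684

Let h(s) be the probability of absorption at Busy starting from transient state s. Then h(Busy) = 1 and h(Down) = 0. By first-step analysis:
h(Overloaded) = 0.24·h(Overloaded) + 0.28·1 + 0.48·0
Solving: h(Overloaded) = 0.3684.
Starting from Overloaded, the probability is 0.3684.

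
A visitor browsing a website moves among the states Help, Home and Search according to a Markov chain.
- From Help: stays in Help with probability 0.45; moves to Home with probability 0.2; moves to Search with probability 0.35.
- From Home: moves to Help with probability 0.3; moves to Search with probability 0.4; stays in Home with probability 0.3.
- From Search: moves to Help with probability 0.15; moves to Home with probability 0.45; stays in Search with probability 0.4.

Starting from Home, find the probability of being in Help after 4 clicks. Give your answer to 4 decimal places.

Propagate the distribution vector 4 clicks from Home.
After 0 clicks: (0.0000, 1.0000, 0.0000)
After 1 click: (0.3000, 0.3000, 0.4000)
After 2 clicks: (0.2850, 0.3300, 0.3850)
After 3 clicks: (0.2850, 0.3293, 0.3858)
After 4 clicks: (0.2849, 0.3294, 0.3858)
P(in Help after 4 clicks) = 0.2849

0.2849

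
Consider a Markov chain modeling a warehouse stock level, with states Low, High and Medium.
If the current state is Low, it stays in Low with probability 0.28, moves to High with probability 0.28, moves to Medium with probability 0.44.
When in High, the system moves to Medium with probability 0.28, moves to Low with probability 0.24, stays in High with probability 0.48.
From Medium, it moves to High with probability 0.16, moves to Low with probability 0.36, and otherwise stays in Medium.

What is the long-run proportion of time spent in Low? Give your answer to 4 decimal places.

0.3013

Let the stationary distribution be π with π = πP and π_1 + π_2 + π_3 = 1.
π_1 = 0.28·π_1 + 0.24·π_2 + 0.36·π_3
π_2 = 0.28·π_1 + 0.48·π_2 + 0.16·π_3
Solving with the normalization constraint gives π = (0.3013, 0.2885, 0.4103).
So the stationary probability of Low is 0.3013.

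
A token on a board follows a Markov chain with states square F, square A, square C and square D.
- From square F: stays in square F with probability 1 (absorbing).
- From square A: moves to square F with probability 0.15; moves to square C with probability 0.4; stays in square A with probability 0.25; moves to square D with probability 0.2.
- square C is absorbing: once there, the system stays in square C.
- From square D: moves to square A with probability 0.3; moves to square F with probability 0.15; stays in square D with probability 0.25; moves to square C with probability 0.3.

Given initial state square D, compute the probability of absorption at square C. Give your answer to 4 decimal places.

Let h(s) be the probability of absorption at square C starting from transient state s. Then h(square C) = 1 and h(square F) = 0. By first-step analysis:
h(square A) = 0.15·0 + 0.25·h(square A) + 0.4·1 + 0.2·h(square D)
h(square D) = 0.15·0 + 0.3·h(square A) + 0.3·1 + 0.25·h(square D)
Solving: h(square A) = 0.7164, h(square D) = 0.6866.
Starting from square D, the probability is 0.6866.

0.6866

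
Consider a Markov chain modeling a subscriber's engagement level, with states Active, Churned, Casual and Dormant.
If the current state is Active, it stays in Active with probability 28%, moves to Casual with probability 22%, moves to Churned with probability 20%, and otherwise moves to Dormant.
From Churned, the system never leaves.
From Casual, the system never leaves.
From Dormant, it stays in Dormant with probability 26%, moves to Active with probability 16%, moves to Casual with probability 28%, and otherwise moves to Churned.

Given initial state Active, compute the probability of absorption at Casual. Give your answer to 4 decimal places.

Let h(s) be the probability of absorption at Casual starting from transient state s. Then h(Casual) = 1 and h(Churned) = 0. By first-step analysis:
h(Active) = 0.28·h(Active) + 0.2·0 + 0.22·1 + 0.3·h(Dormant)
h(Dormant) = 0.16·h(Active) + 0.3·0 + 0.28·1 + 0.26·h(Dormant)
Solving: h(Active) = 0.5091, h(Dormant) = 0.4884.
Starting from Active, the probability is 0.5091.

0.5091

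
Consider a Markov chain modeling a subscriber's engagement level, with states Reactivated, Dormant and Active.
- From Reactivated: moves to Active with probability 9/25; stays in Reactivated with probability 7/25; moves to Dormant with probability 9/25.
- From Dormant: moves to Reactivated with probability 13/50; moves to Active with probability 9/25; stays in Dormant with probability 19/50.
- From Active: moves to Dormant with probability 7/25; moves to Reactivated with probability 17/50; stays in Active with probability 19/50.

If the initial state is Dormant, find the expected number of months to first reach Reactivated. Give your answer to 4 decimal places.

Let t(s) be the expected number of months to first reach Reactivated from state s, with t(Reactivated) = 0. Conditioning on the first month:
t(Dormant) = 1 + 0.38·t(Dormant) + 0.36·t(Active)
t(Active) = 1 + 0.28·t(Dormant) + 0.38·t(Active)
Solving: t(Dormant) = 3.4556, t(Active) = 3.1735.
Expected months from Dormant to Reactivated: 3.4556.

3.4556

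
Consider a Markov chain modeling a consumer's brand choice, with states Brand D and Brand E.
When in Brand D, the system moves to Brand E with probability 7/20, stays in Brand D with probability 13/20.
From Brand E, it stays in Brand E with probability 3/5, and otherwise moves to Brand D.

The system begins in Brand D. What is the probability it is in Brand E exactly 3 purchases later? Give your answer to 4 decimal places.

0.4594

Propagate the distribution vector 3 purchases from Brand D.
After 0 purchases: (1.0000, 0.0000)
After 1 purchase: (0.6500, 0.3500)
After 2 purchases: (0.5625, 0.4375)
After 3 purchases: (0.5406, 0.4594)
P(in Brand E after 3 purchases) = 0.4594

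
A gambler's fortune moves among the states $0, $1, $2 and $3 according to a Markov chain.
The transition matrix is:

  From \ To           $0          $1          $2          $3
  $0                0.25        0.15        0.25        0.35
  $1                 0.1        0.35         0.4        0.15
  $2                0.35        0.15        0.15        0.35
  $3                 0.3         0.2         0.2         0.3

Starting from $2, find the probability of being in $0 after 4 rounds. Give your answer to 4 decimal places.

Propagate the distribution vector 4 rounds from $2.
After 0 rounds: (0.0000, 0.0000, 1.0000, 0.0000)
After 1 round: (0.3500, 0.1500, 0.1500, 0.3500)
After 2 rounds: (0.2600, 0.1975, 0.2400, 0.3025)
After 3 rounds: (0.2595, 0.2046, 0.2405, 0.2954)
After 4 rounds: (0.2581, 0.2057, 0.2419, 0.2943)
P(in $0 after 4 rounds) = 0.2581

0.2581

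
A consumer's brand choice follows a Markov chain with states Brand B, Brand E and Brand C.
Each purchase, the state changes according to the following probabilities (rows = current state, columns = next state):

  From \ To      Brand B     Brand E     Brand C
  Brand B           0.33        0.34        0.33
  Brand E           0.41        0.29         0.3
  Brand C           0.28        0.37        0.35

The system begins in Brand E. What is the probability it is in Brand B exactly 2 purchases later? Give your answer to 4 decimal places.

0.3382

Sum over the intermediate state after 1 purchase:
P = P(Brand E→Brand B)·P(Brand B→Brand B) + P(Brand E→Brand E)·P(Brand E→Brand B) + P(Brand E→Brand C)·P(Brand C→Brand B)
  = 0.41×0.33 + 0.29×0.41 + 0.3×0.28
  = 0.1353 + 0.1189 + 0.0840 = 0.3382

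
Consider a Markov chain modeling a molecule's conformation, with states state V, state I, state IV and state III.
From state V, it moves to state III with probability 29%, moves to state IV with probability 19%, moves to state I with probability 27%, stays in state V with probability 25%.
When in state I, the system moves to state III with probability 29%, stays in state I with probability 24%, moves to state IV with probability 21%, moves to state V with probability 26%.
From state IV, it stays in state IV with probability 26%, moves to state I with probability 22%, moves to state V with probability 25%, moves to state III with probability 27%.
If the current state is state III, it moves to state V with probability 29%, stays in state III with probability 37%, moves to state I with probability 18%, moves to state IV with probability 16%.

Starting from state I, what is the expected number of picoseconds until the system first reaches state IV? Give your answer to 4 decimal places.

Let t(s) be the expected number of picoseconds to first reach state IV from state s, with t(state IV) = 0. Conditioning on the first picosecond:
t(state V) = 1 + 0.25·t(state V) + 0.27·t(state I) + 0.29·t(state III)
t(state I) = 1 + 0.26·t(state V) + 0.24·t(state I) + 0.29·t(state III)
t(state III) = 1 + 0.29·t(state V) + 0.18·t(state I) + 0.37·t(state III)
Solving: t(state V) = 5.3985, t(state I) = 5.2937, t(state III) = 5.5848.
Expected picoseconds from state I to state IV: 5.2937.

5.2937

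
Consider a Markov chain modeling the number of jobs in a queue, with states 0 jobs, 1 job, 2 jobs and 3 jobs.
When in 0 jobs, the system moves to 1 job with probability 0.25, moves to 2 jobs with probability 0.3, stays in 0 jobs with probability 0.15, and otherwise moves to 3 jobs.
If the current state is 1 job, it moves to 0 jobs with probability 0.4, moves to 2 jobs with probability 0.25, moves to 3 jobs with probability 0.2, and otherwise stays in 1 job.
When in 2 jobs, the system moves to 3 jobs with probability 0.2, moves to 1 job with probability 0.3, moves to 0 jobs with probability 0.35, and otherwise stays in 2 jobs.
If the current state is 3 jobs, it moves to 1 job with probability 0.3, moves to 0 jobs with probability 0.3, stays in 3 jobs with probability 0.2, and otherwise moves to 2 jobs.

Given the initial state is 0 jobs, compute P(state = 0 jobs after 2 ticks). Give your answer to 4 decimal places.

Propagate the distribution vector 2 ticks from 0 jobs.
After 0 ticks: (1.0000, 0.0000, 0.0000, 0.0000)
After 1 tick: (0.1500, 0.2500, 0.3000, 0.3000)
After 2 ticks: (0.3175, 0.2550, 0.2125, 0.2150)
P(in 0 jobs after 2 ticks) = 0.3175

0.3175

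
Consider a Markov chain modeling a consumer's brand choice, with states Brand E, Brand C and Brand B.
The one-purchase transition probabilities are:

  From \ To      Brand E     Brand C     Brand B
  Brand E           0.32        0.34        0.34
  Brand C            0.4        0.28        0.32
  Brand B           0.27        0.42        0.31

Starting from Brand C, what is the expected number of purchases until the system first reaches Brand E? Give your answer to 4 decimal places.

2.7870

Let t(s) be the expected number of purchases to first reach Brand E from state s, with t(Brand E) = 0. Conditioning on the first purchase:
t(Brand C) = 1 + 0.28·t(Brand C) + 0.32·t(Brand B)
t(Brand B) = 1 + 0.42·t(Brand C) + 0.31·t(Brand B)
Solving: t(Brand C) = 2.7870, t(Brand B) = 3.1457.
Expected purchases from Brand C to Brand E: 2.7870.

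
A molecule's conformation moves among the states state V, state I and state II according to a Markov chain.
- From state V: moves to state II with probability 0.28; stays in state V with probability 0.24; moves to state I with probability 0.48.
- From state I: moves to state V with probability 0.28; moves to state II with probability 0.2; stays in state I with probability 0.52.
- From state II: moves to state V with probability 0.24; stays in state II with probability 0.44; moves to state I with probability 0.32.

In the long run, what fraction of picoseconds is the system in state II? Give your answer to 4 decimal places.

0.2903

Let the stationary distribution be π with π = πP and π_1 + π_2 + π_3 = 1.
π_1 = 0.24·π_1 + 0.28·π_2 + 0.24·π_3
π_2 = 0.48·π_1 + 0.52·π_2 + 0.32·π_3
Solving with the normalization constraint gives π = (0.2581, 0.4516, 0.2903).
So the stationary probability of state II is 0.2903.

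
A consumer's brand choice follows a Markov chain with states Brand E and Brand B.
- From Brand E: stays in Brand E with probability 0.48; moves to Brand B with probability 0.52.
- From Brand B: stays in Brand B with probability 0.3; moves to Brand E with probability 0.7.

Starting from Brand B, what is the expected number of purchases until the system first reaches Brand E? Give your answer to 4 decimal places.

1.4286

Let t(s) be the expected number of purchases to first reach Brand E from state s, with t(Brand E) = 0. Conditioning on the first purchase:
t(Brand B) = 1 + 0.3·t(Brand B)
Solving: t(Brand B) = 1.4286.
Expected purchases from Brand B to Brand E: 1.4286.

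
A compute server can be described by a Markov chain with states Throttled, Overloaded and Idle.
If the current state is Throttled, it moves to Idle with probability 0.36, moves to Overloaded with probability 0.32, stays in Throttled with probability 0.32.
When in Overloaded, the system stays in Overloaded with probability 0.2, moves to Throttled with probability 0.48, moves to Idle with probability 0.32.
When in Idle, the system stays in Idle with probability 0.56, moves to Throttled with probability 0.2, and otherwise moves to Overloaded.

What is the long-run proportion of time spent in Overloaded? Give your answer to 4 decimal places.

Let the stationary distribution be π with π = πP and π_1 + π_2 + π_3 = 1.
π_1 = 0.32·π_1 + 0.48·π_2 + 0.2·π_3
π_2 = 0.32·π_1 + 0.2·π_2 + 0.24·π_3
Solving with the normalization constraint gives π = (0.3082, 0.2545, 0.4373).
So the stationary probability of Overloaded is 0.2545.

0.2545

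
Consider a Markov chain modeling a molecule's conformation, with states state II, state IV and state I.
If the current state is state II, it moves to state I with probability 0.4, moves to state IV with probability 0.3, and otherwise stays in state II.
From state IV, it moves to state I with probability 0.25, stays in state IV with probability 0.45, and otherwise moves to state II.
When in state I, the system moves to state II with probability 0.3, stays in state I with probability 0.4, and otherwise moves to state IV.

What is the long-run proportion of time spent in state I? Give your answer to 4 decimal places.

0.3471

Let the stationary distribution be π with π = πP and π_1 + π_2 + π_3 = 1.
π_1 = 0.3·π_1 + 0.3·π_2 + 0.3·π_3
π_2 = 0.3·π_1 + 0.45·π_2 + 0.3·π_3
Solving with the normalization constraint gives π = (0.3000, 0.3529, 0.3471).
So the stationary probability of state I is 0.3471.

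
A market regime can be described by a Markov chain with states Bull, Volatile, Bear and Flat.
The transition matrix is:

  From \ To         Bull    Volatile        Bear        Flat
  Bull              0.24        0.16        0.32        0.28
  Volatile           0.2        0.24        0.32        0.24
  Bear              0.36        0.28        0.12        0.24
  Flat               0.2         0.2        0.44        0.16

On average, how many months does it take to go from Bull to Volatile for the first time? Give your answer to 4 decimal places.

4.8909

Let t(s) be the expected number of months to first reach Volatile from state s, with t(Volatile) = 0. Conditioning on the first month:
t(Bull) = 1 + 0.24·t(Bull) + 0.32·t(Bear) + 0.28·t(Flat)
t(Bear) = 1 + 0.36·t(Bull) + 0.12·t(Bear) + 0.24·t(Flat)
t(Flat) = 1 + 0.2·t(Bull) + 0.44·t(Bear) + 0.16·t(Flat)
Solving: t(Bull) = 4.8909, t(Bear) = 4.4094, t(Flat) = 4.6647.
Expected months from Bull to Volatile: 4.8909.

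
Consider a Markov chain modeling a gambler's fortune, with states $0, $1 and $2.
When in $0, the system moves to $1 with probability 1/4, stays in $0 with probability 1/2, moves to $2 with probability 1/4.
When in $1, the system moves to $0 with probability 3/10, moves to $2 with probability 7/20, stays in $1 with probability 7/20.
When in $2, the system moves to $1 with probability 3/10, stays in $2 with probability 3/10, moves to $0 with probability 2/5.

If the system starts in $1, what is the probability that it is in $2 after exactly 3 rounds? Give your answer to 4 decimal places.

0.2954

Propagate the distribution vector 3 rounds from $1.
After 0 rounds: (0.0000, 1.0000, 0.0000)
After 1 round: (0.3000, 0.3500, 0.3500)
After 2 rounds: (0.3950, 0.3025, 0.3025)
After 3 rounds: (0.4093, 0.2954, 0.2954)
P(in $2 after 3 rounds) = 0.2954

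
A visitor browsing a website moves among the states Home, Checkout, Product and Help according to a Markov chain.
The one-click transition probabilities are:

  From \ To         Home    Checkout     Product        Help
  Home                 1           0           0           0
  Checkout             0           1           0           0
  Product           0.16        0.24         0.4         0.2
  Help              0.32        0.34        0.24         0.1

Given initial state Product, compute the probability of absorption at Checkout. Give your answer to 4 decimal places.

0.5772

Let h(s) be the probability of absorption at Checkout starting from transient state s. Then h(Checkout) = 1 and h(Home) = 0. By first-step analysis:
h(Product) = 0.16·0 + 0.24·1 + 0.4·h(Product) + 0.2·h(Help)
h(Help) = 0.32·0 + 0.34·1 + 0.24·h(Product) + 0.1·h(Help)
Solving: h(Product) = 0.5772, h(Help) = 0.5317.
Starting from Product, the probability is 0.5772.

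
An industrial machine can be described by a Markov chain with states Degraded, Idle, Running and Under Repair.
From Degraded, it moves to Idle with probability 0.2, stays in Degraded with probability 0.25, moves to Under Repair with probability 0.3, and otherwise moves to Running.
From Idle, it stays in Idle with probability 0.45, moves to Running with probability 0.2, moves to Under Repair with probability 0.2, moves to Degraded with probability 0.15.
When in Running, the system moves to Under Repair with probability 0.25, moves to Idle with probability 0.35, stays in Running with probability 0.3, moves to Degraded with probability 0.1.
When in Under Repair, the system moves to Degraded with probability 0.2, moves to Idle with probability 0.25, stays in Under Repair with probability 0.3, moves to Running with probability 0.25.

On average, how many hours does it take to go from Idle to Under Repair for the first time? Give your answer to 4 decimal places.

4.4068

Let t(s) be the expected number of hours to first reach Under Repair from state s, with t(Under Repair) = 0. Conditioning on the first hour:
t(Degraded) = 1 + 0.25·t(Degraded) + 0.2·t(Idle) + 0.25·t(Running)
t(Idle) = 1 + 0.15·t(Degraded) + 0.45·t(Idle) + 0.2·t(Running)
t(Running) = 1 + 0.1·t(Degraded) + 0.35·t(Idle) + 0.3·t(Running)
Solving: t(Degraded) = 3.9051, t(Idle) = 4.4068, t(Running) = 4.1898.
Expected hours from Idle to Under Repair: 4.4068.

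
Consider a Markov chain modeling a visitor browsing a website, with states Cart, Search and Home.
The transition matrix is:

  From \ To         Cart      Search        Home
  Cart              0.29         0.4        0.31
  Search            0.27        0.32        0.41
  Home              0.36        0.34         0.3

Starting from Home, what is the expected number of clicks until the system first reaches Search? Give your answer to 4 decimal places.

Let t(s) be the expected number of clicks to first reach Search from state s, with t(Search) = 0. Conditioning on the first click:
t(Cart) = 1 + 0.29·t(Cart) + 0.31·t(Home)
t(Home) = 1 + 0.36·t(Cart) + 0.3·t(Home)
Solving: t(Cart) = 2.6207, t(Home) = 2.7763.
Expected clicks from Home to Search: 2.7763.

2.7763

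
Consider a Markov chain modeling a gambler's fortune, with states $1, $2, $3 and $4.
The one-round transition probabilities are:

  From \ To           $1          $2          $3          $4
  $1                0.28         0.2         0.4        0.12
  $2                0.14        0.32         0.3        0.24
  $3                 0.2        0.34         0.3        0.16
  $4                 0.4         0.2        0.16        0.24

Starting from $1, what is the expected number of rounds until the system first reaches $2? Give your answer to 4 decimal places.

4.0603

Let t(s) be the expected number of rounds to first reach $2 from state s, with t($2) = 0. Conditioning on the first round:
t($1) = 1 + 0.28·t($1) + 0.4·t($3) + 0.12·t($4)
t($3) = 1 + 0.2·t($1) + 0.3·t($3) + 0.16·t($4)
t($4) = 1 + 0.4·t($1) + 0.16·t($3) + 0.24·t($4)
Solving: t($1) = 4.0603, t($3) = 3.5486, t($4) = 4.1999.
Expected rounds from $1 to $2: 4.0603.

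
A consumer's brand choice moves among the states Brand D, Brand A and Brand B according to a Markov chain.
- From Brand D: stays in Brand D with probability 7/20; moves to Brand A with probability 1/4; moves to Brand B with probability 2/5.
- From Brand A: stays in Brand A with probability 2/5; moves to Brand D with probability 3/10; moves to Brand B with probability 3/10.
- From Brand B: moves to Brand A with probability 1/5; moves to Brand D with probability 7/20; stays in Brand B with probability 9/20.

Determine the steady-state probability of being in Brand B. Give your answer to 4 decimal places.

0.3925

Let the stationary distribution be π with π = πP and π_1 + π_2 + π_3 = 1.
π_1 = 0.35·π_1 + 0.3·π_2 + 0.35·π_3
π_2 = 0.25·π_1 + 0.4·π_2 + 0.2·π_3
Solving with the normalization constraint gives π = (0.3364, 0.2710, 0.3925).
So the stationary probability of Brand B is 0.3925.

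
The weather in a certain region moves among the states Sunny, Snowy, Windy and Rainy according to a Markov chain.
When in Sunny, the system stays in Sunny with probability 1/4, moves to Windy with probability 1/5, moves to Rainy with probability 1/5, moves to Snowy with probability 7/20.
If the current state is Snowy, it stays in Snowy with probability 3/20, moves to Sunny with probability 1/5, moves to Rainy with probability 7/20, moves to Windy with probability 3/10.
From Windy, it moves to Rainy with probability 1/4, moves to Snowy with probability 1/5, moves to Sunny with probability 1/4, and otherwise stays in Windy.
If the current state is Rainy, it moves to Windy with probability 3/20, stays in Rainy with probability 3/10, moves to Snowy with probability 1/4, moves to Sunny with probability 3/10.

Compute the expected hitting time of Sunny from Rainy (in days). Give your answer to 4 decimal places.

Let t(s) be the expected number of days to first reach Sunny from state s, with t(Sunny) = 0. Conditioning on the first day:
t(Snowy) = 1 + 0.15·t(Snowy) + 0.3·t(Windy) + 0.35·t(Rainy)
t(Windy) = 1 + 0.2·t(Snowy) + 0.3·t(Windy) + 0.25·t(Rainy)
t(Rainy) = 1 + 0.25·t(Snowy) + 0.15·t(Windy) + 0.3·t(Rainy)
Solving: t(Snowy) = 4.1051, t(Windy) = 3.9365, t(Rainy) = 3.7382.
Expected days from Rainy to Sunny: 3.7382.

3.7382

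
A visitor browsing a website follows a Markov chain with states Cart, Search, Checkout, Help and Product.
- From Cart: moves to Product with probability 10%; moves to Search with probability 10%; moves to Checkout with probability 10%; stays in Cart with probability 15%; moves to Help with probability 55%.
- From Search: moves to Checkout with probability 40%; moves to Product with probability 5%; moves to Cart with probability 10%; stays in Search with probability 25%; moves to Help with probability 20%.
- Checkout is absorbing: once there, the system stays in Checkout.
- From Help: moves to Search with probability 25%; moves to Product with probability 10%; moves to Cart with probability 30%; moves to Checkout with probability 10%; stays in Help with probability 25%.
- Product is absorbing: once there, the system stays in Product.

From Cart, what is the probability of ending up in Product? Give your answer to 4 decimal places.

Let h(s) be the probability of absorption at Product starting from transient state s. Then h(Product) = 1 and h(Checkout) = 0. By first-step analysis:
h(Cart) = 0.15·h(Cart) + 0.1·h(Search) + 0.1·0 + 0.55·h(Help) + 0.1·1
h(Search) = 0.1·h(Cart) + 0.25·h(Search) + 0.4·0 + 0.2·h(Help) + 0.05·1
h(Help) = 0.3·h(Cart) + 0.25·h(Search) + 0.1·0 + 0.25·h(Help) + 0.1·1
Solving: h(Cart) = 0.3693, h(Search) = 0.2095, h(Help) = 0.3509.
Starting from Cart, the probability is 0.3693.

0.3693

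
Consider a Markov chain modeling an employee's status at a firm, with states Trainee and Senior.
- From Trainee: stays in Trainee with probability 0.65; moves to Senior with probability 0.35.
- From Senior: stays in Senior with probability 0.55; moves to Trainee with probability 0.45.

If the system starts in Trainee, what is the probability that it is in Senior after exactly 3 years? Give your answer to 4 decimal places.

Propagate the distribution vector 3 years from Trainee.
After 0 years: (1.0000, 0.0000)
After 1 year: (0.6500, 0.3500)
After 2 years: (0.5800, 0.4200)
After 3 years: (0.5660, 0.4340)
P(in Senior after 3 years) = 0.4340

0.4340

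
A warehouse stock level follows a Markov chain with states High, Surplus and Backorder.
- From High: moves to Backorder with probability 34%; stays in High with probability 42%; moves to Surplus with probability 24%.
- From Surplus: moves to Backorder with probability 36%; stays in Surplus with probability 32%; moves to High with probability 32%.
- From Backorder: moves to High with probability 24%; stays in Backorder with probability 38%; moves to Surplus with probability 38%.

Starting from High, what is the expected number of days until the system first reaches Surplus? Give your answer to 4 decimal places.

3.4532

Let t(s) be the expected number of days to first reach Surplus from state s, with t(Surplus) = 0. Conditioning on the first day:
t(High) = 1 + 0.42·t(High) + 0.34·t(Backorder)
t(Backorder) = 1 + 0.24·t(High) + 0.38·t(Backorder)
Solving: t(High) = 3.4532, t(Backorder) = 2.9496.
Expected days from High to Surplus: 3.4532.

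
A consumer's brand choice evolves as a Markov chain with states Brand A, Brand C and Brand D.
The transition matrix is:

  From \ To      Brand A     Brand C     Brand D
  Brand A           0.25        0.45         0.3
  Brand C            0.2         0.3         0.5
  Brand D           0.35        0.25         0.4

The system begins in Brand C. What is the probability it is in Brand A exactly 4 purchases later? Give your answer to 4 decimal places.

Propagate the distribution vector 4 purchases from Brand C.
After 0 purchases: (0.0000, 1.0000, 0.0000)
After 1 purchase: (0.2000, 0.3000, 0.5000)
After 2 purchases: (0.2850, 0.3050, 0.4100)
After 3 purchases: (0.2758, 0.3223, 0.4020)
After 4 purchases: (0.2741, 0.3213, 0.4047)
P(in Brand A after 4 purchases) = 0.2741

0.2741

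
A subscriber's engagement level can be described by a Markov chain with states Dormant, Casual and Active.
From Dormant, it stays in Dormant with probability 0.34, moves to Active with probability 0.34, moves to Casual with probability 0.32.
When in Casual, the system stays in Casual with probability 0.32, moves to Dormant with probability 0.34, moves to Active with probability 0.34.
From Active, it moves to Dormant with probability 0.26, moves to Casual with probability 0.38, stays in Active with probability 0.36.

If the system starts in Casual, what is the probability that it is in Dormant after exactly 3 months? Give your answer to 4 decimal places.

0.3123

Propagate the distribution vector 3 months from Casual.
After 0 months: (0.0000, 1.0000, 0.0000)
After 1 month: (0.3400, 0.3200, 0.3400)
After 2 months: (0.3128, 0.3404, 0.3468)
After 3 months: (0.3123, 0.3408, 0.3469)
P(in Dormant after 3 months) = 0.3123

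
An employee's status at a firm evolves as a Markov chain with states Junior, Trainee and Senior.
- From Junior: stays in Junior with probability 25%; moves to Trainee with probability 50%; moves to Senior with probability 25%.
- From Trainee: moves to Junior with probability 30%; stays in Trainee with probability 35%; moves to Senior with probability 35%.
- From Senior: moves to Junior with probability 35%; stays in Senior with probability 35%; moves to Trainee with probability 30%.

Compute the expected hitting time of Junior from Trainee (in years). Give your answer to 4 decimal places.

3.1496

Let t(s) be the expected number of years to first reach Junior from state s, with t(Junior) = 0. Conditioning on the first year:
t(Trainee) = 1 + 0.35·t(Trainee) + 0.35·t(Senior)
t(Senior) = 1 + 0.3·t(Trainee) + 0.35·t(Senior)
Solving: t(Trainee) = 3.1496, t(Senior) = 2.9921.
Expected years from Trainee to Junior: 3.1496.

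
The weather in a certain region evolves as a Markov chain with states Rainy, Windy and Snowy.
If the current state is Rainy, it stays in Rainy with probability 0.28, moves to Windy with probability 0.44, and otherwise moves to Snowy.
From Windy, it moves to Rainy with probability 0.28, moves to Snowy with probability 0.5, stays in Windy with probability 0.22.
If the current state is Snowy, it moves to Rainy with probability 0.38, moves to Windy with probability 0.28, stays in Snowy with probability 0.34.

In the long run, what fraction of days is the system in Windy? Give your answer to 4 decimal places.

0.3120

Let the stationary distribution be π with π = πP and π_1 + π_2 + π_3 = 1.
π_1 = 0.28·π_1 + 0.28·π_2 + 0.38·π_3
π_2 = 0.44·π_1 + 0.22·π_2 + 0.28·π_3
Solving with the normalization constraint gives π = (0.3171, 0.3120, 0.3709).
So the stationary probability of Windy is 0.3120.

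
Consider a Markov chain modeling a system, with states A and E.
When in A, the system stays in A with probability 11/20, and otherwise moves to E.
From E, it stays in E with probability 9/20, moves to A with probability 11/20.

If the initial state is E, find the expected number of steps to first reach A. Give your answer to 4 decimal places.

1.8182

Let t(s) be the expected number of steps to first reach A from state s, with t(A) = 0. Conditioning on the first step:
t(E) = 1 + 0.45·t(E)
Solving: t(E) = 1.8182.
Expected steps from E to A: 1.8182.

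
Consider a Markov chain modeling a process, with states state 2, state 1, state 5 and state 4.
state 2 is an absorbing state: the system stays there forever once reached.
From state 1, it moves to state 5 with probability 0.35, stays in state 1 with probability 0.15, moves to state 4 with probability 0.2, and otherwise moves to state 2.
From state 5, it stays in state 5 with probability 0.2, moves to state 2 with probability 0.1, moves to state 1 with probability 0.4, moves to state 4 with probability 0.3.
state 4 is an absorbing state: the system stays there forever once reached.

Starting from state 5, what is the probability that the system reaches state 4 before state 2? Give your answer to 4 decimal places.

Let h(s) be the probability of absorption at state 4 starting from transient state s. Then h(state 4) = 1 and h(state 2) = 0. By first-step analysis:
h(state 1) = 0.3·0 + 0.15·h(state 1) + 0.35·h(state 5) + 0.2·1
h(state 5) = 0.1·0 + 0.4·h(state 1) + 0.2·h(state 5) + 0.3·1
Solving: h(state 1) = 0.4907, h(state 5) = 0.6204.
Starting from state 5, the probability is 0.6204.

0.6204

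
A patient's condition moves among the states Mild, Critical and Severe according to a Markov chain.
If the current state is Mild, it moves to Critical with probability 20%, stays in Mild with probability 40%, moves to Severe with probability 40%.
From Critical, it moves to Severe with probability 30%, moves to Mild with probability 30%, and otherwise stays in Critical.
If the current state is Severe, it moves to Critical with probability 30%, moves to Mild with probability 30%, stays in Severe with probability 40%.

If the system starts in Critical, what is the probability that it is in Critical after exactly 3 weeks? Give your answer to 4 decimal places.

0.2980

Propagate the distribution vector 3 weeks from Critical.
After 0 weeks: (0.0000, 1.0000, 0.0000)
After 1 week: (0.3000, 0.4000, 0.3000)
After 2 weeks: (0.3300, 0.3100, 0.3600)
After 3 weeks: (0.3330, 0.2980, 0.3690)
P(in Critical after 3 weeks) = 0.2980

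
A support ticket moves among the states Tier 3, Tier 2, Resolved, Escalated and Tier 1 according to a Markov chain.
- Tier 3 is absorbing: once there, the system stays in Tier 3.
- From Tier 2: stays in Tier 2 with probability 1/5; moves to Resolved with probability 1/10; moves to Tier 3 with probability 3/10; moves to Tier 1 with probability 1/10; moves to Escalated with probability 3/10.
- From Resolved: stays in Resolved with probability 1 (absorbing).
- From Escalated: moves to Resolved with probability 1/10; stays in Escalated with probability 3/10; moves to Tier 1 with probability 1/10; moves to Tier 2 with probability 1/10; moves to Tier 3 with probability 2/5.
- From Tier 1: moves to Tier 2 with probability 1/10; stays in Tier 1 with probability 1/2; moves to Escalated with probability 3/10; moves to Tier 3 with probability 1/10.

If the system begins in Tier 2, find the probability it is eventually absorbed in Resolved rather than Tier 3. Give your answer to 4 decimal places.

0.2193

Let h(s) be the probability of absorption at Resolved starting from transient state s. Then h(Resolved) = 1 and h(Tier 3) = 0. By first-step analysis:
h(Tier 2) = 0.3·0 + 0.2·h(Tier 2) + 0.1·1 + 0.3·h(Escalated) + 0.1·h(Tier 1)
h(Escalated) = 0.4·0 + 0.1·h(Tier 2) + 0.1·1 + 0.3·h(Escalated) + 0.1·h(Tier 1)
h(Tier 1) = 0.1·0 + 0.1·h(Tier 2) + 0.3·h(Escalated) + 0.5·h(Tier 1)
Solving: h(Tier 2) = 0.2193, h(Escalated) = 0.1974, h(Tier 1) = 0.1623.
Starting from Tier 2, the probability is 0.2193.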